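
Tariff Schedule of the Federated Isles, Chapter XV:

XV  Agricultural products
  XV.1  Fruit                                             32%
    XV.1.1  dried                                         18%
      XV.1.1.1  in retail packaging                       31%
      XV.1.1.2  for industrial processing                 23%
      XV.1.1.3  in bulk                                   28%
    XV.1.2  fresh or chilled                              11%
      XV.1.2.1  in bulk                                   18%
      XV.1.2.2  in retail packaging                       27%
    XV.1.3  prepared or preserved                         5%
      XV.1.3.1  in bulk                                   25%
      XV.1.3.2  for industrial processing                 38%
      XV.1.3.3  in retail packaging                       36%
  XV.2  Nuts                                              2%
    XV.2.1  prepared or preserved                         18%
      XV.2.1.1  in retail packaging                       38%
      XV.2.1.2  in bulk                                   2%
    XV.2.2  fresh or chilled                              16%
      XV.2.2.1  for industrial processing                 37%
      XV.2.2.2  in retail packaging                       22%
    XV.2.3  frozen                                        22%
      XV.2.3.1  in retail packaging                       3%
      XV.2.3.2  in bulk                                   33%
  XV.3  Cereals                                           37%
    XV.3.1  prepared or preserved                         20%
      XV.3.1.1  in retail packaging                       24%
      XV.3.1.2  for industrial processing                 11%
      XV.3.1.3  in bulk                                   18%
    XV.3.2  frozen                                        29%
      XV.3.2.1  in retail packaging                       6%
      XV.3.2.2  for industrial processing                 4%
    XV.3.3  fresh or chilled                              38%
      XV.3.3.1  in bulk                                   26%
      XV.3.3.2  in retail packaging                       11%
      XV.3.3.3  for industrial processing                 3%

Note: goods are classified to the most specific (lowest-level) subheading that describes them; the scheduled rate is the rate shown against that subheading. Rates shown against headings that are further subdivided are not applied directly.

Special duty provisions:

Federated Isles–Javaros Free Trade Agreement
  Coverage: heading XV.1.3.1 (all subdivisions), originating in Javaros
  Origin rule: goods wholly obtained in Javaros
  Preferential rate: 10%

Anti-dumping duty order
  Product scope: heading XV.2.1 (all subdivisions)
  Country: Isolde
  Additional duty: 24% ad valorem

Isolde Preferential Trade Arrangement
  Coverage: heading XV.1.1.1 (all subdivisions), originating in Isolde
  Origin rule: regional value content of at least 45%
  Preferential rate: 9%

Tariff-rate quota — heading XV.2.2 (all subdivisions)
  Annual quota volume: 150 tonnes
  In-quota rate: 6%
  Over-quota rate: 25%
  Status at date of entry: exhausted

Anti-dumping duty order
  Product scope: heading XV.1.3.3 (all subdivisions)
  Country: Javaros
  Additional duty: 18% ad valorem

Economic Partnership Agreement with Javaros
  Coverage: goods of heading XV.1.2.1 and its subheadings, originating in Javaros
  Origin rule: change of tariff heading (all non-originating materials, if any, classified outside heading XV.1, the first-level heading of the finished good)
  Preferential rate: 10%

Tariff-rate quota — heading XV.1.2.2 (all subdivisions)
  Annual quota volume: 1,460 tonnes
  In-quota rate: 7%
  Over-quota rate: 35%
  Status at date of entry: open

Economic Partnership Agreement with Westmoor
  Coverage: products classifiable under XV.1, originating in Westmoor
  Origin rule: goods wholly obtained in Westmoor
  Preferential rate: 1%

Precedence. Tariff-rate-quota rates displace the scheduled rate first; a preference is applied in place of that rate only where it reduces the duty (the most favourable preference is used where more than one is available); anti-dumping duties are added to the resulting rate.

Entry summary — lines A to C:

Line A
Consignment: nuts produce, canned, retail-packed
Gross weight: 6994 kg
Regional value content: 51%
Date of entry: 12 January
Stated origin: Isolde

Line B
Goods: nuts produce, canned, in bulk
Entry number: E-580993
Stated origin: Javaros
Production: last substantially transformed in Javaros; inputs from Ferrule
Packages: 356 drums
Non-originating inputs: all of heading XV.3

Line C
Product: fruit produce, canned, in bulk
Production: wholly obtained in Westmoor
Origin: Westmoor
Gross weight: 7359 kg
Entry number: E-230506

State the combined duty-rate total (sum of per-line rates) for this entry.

65%

Line A: nuts → XV.2; canned → XV.2.1; retail-packed → XV.2.1.1. Scheduled 38%. Isolde agreement on XV.1.1.1: XV.2.1.1 not covered; anti-dumping (Isolde, XV.2.1): +24%; total 38% + 24% = 62%. → 62%.
Line B: nuts → XV.2; canned → XV.2.1; in bulk → XV.2.1.2. Scheduled 2%. Javaros agreement on XV.1.3.1: XV.2.1.2 not covered; Javaros agreement on XV.1.2.1: XV.2.1.2 not covered. → 2%.
Line C: fruit → XV.1; canned → XV.1.3; in bulk → XV.1.3.1. Scheduled 25%. Westmoor agreement on XV.1: wholly obtained → 1% available; preferential 1%. → 1%.
Sum: 62% + 2% + 1% = 65%.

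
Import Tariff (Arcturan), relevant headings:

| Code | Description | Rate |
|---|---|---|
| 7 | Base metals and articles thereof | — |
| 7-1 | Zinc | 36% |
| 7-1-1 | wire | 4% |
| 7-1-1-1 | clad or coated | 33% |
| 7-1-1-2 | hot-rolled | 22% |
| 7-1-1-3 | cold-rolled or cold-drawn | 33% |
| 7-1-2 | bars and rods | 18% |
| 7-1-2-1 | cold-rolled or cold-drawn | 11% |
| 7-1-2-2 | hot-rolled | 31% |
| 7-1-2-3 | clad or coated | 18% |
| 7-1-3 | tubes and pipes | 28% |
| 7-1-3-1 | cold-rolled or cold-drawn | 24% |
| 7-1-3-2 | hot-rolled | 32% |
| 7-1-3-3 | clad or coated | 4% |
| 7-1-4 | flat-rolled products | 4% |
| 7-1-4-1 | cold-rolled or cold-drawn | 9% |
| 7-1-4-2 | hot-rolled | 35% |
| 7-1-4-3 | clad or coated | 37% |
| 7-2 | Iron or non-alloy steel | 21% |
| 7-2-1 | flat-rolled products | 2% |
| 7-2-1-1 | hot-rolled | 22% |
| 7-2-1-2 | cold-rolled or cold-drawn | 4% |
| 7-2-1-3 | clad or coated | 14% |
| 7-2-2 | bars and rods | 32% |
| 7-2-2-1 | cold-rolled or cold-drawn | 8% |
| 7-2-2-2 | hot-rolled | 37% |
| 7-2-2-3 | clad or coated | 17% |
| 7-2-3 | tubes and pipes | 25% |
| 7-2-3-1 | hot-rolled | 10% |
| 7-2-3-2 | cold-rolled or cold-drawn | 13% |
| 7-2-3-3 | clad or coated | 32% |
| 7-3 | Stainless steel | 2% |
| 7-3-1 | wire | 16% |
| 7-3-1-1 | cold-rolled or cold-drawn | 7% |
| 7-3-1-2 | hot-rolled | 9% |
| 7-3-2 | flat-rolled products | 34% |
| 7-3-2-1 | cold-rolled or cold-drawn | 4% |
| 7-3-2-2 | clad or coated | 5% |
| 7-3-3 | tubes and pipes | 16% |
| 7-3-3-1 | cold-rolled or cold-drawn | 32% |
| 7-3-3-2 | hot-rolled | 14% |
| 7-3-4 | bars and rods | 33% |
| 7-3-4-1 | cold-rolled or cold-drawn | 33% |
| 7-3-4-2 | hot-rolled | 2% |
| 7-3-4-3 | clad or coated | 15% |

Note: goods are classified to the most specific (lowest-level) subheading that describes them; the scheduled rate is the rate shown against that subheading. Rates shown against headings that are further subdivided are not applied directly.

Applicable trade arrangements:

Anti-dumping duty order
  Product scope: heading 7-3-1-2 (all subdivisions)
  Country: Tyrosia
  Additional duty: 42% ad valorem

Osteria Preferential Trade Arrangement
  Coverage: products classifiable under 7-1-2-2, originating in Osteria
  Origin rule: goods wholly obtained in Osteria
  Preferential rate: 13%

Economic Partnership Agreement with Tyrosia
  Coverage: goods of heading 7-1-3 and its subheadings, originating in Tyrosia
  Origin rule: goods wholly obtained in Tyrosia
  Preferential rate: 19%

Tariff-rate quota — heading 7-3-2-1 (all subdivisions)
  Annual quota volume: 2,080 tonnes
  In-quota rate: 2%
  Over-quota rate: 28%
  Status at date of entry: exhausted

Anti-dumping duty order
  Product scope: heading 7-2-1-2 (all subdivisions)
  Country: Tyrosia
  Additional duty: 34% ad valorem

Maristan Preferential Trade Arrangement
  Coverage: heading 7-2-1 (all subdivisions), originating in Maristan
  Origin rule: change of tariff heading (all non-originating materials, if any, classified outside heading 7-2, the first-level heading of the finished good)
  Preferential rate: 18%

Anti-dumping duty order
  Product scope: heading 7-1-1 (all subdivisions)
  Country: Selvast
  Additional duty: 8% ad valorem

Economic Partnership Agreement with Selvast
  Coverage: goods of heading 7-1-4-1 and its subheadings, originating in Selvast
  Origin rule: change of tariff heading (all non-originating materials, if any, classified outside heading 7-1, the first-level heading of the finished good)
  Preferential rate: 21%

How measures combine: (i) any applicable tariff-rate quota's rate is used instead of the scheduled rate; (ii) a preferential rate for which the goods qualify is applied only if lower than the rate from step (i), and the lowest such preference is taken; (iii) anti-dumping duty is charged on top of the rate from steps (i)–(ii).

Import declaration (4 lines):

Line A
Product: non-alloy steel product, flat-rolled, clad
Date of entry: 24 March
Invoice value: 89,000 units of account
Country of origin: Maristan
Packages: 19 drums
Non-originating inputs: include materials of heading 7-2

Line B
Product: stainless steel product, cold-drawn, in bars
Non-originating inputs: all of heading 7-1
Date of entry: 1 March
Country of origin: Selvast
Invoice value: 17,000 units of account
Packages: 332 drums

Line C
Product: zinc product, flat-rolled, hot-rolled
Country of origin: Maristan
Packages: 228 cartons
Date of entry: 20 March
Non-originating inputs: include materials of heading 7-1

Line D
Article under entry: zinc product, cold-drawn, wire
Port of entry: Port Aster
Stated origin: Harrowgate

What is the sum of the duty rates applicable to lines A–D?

115%

Line A: non-alloy steel → 7-2; flat-rolled → 7-2-1; clad → 7-2-1-3. Scheduled 14%. Maristan agreement on 7-2-1: CTH not met. → 14%.
Line B: stainless steel → 7-3; in bars → 7-3-4; cold-drawn → 7-3-4-1. Scheduled 33%. Selvast agreement on 7-1-4-1: 7-3-4-1 not covered. → 33%.
Line C: zinc → 7-1; flat-rolled → 7-1-4; hot-rolled → 7-1-4-2. Scheduled 35%. Maristan agreement on 7-2-1: 7-1-4-2 not covered. → 35%.
Line D: zinc → 7-1; wire → 7-1-1; cold-drawn → 7-1-1-3. Scheduled 33%. No special measure applies. → 33%.
Sum: 14% + 33% + 35% + 33% = 115%.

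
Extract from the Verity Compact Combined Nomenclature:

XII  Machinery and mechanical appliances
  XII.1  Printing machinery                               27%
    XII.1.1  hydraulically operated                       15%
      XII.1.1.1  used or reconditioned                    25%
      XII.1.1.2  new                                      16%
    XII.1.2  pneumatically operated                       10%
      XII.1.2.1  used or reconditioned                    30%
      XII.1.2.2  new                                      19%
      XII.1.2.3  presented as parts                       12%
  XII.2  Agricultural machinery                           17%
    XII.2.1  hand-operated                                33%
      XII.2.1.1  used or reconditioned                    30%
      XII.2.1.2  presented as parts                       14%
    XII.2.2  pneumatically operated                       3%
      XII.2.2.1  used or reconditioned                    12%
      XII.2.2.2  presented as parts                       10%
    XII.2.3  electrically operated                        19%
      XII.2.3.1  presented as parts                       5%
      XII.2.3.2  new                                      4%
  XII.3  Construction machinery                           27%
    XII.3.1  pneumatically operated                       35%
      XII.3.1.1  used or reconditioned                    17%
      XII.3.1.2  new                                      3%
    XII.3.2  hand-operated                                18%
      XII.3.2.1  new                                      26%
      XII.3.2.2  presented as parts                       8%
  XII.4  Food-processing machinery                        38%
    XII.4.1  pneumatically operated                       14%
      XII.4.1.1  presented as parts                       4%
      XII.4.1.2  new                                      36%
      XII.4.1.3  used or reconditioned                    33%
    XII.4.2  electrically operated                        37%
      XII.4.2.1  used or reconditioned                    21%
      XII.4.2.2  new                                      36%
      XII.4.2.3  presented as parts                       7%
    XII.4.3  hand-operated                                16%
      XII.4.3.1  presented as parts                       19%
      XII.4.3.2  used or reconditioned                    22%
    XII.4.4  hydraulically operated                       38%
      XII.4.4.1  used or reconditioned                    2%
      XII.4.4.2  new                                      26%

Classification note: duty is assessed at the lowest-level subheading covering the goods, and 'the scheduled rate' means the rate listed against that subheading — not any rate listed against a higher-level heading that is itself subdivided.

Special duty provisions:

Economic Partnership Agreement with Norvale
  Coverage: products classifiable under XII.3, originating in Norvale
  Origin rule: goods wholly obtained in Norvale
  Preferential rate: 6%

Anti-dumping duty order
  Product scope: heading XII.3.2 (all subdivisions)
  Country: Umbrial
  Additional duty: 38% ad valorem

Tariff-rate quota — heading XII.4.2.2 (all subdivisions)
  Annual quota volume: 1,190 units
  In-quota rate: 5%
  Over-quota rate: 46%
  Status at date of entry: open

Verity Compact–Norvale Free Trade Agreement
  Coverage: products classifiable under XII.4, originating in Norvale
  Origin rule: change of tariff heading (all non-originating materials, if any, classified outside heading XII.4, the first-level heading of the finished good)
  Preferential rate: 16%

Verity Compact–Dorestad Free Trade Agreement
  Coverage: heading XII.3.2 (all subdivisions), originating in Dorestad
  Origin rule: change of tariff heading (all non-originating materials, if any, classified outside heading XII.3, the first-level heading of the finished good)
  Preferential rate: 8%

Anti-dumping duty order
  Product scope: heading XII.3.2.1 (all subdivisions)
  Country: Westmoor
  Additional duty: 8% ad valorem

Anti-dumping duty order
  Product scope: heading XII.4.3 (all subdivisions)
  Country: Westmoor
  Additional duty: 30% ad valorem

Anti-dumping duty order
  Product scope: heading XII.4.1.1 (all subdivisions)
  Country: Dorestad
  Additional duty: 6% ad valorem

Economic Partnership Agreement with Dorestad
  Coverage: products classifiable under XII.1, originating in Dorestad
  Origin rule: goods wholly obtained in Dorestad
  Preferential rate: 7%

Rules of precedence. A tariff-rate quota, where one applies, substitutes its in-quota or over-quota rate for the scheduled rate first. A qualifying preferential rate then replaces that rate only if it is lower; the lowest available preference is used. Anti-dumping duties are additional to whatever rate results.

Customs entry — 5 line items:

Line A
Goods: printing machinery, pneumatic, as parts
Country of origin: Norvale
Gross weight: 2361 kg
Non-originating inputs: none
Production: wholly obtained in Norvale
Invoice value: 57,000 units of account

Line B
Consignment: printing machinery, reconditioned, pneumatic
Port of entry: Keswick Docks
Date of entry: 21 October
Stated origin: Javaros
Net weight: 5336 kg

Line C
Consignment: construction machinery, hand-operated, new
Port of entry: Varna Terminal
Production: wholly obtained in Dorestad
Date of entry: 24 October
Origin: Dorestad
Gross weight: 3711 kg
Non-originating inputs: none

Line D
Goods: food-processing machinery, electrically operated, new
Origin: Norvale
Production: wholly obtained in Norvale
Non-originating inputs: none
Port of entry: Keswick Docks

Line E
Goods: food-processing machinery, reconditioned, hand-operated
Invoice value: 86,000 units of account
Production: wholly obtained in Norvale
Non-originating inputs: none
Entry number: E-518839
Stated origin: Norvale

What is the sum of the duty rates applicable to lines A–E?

71%

Line A: printing → XII.1; pneumatic → XII.1.2; as parts → XII.1.2.3. Scheduled 12%. Norvale agreement on XII.3: XII.1.2.3 not covered; Norvale agreement on XII.4: XII.1.2.3 not covered. → 12%.
Line B: printing → XII.1; pneumatic → XII.1.2; reconditioned → XII.1.2.1. Scheduled 30%. No special measure applies. → 30%.
Line C: construction → XII.3; hand-operated → XII.3.2; new → XII.3.2.1. Scheduled 26%. Dorestad agreement on XII.3.2: CTH met → 8% available; Dorestad agreement on XII.1: XII.3.2.1 not covered; preferential 8%. → 8%.
Line D: food-processing → XII.4; electrically operated → XII.4.2; new → XII.4.2.2. Scheduled 36%. quota on XII.4.2.2 open → in-quota 5%; Norvale agreement on XII.3: XII.4.2.2 not covered; Norvale agreement on XII.4: CTH met → 16% available; preference 16% not lower than 5% → no reduction. → 5%.
Line E: food-processing → XII.4; hand-operated → XII.4.3; reconditioned → XII.4.3.2. Scheduled 22%. Norvale agreement on XII.3: XII.4.3.2 not covered; Norvale agreement on XII.4: CTH met → 16% available; preferential 16%. → 16%.
Sum: 12% + 30% + 8% + 5% + 16% = 71%.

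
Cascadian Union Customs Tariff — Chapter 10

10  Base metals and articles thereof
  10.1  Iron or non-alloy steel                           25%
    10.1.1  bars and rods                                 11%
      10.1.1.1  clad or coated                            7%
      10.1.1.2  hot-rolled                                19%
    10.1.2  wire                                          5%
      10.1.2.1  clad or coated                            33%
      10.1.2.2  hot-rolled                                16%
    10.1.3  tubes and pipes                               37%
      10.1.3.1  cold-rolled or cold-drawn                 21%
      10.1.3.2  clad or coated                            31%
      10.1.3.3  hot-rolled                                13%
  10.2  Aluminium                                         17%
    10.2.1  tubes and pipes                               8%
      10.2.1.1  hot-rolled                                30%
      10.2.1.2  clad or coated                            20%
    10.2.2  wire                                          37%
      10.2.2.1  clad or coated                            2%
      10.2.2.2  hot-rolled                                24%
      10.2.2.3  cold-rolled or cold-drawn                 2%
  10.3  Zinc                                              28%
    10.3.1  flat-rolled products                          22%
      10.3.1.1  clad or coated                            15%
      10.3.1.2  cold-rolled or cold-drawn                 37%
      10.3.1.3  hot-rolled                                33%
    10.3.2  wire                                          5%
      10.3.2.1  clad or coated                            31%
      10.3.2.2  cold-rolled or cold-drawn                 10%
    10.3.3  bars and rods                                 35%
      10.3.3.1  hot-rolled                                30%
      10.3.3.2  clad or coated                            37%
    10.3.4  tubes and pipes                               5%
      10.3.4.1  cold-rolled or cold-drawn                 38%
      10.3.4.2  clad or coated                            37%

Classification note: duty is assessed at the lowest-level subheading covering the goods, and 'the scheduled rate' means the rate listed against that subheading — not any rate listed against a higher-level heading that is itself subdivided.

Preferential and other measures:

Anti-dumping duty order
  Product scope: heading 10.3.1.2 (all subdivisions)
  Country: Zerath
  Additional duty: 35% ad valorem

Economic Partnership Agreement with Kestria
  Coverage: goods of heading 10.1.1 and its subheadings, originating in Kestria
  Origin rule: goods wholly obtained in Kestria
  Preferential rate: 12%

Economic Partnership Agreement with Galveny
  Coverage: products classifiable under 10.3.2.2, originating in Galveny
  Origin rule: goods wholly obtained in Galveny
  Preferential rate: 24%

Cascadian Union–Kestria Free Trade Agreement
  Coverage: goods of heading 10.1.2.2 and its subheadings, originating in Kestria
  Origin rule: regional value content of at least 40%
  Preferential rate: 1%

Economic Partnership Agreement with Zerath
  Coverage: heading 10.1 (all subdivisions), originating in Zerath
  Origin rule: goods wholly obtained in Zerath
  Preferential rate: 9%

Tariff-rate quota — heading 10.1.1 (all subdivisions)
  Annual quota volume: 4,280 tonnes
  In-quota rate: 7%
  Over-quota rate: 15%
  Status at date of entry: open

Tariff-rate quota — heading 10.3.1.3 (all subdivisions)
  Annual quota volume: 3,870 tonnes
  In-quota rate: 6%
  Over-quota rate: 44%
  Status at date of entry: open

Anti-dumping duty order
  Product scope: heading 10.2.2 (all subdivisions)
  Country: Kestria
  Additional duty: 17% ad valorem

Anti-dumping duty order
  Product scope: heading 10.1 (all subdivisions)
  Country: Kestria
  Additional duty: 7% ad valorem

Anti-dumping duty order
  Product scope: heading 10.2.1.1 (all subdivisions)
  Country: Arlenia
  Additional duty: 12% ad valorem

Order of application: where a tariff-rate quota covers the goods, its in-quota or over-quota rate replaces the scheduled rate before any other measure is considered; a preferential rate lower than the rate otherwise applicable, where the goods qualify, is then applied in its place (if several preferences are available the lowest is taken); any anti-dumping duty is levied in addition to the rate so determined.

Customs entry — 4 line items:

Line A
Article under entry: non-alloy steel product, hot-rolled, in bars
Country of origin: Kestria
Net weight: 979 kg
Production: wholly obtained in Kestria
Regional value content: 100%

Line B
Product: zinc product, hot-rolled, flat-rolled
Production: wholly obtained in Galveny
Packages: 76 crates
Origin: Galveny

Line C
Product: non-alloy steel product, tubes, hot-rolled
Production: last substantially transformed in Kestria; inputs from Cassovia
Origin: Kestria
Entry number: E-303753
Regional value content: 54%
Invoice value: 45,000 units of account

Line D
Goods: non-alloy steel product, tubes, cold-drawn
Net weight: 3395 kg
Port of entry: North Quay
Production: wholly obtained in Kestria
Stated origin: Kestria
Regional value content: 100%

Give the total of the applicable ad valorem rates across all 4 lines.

Line A: non-alloy steel → 10.1; in bars → 10.1.1; hot-rolled → 10.1.1.2. Scheduled 19%. quota on 10.1.1 open → in-quota 7%; Kestria agreement on 10.1.1: wholly obtained → 12% available; Kestria agreement on 10.1.2.2: 10.1.1.2 not covered; preference 12% not lower than 7% → no reduction; anti-dumping (Kestria, 10.1): +7%; total 7% + 7% = 14%. → 14%.
Line B: zinc → 10.3; flat-rolled → 10.3.1; hot-rolled → 10.3.1.3. Scheduled 33%. quota on 10.3.1.3 open → in-quota 6%; Galveny agreement on 10.3.2.2: 10.3.1.3 not covered. → 6%.
Line C: non-alloy steel → 10.1; tubes → 10.1.3; hot-rolled → 10.1.3.3. Scheduled 13%. Kestria agreement on 10.1.1: 10.1.3.3 not covered; Kestria agreement on 10.1.2.2: 10.1.3.3 not covered; anti-dumping (Kestria, 10.1): +7%; total 13% + 7% = 20%. → 20%.
Line D: non-alloy steel → 10.1; tubes → 10.1.3; cold-drawn → 10.1.3.1. Scheduled 21%. Kestria agreement on 10.1.1: 10.1.3.1 not covered; Kestria agreement on 10.1.2.2: 10.1.3.1 not covered; anti-dumping (Kestria, 10.1): +7%; total 21% + 7% = 28%. → 28%.
Sum: 14% + 6% + 20% + 28% = 68%.

68%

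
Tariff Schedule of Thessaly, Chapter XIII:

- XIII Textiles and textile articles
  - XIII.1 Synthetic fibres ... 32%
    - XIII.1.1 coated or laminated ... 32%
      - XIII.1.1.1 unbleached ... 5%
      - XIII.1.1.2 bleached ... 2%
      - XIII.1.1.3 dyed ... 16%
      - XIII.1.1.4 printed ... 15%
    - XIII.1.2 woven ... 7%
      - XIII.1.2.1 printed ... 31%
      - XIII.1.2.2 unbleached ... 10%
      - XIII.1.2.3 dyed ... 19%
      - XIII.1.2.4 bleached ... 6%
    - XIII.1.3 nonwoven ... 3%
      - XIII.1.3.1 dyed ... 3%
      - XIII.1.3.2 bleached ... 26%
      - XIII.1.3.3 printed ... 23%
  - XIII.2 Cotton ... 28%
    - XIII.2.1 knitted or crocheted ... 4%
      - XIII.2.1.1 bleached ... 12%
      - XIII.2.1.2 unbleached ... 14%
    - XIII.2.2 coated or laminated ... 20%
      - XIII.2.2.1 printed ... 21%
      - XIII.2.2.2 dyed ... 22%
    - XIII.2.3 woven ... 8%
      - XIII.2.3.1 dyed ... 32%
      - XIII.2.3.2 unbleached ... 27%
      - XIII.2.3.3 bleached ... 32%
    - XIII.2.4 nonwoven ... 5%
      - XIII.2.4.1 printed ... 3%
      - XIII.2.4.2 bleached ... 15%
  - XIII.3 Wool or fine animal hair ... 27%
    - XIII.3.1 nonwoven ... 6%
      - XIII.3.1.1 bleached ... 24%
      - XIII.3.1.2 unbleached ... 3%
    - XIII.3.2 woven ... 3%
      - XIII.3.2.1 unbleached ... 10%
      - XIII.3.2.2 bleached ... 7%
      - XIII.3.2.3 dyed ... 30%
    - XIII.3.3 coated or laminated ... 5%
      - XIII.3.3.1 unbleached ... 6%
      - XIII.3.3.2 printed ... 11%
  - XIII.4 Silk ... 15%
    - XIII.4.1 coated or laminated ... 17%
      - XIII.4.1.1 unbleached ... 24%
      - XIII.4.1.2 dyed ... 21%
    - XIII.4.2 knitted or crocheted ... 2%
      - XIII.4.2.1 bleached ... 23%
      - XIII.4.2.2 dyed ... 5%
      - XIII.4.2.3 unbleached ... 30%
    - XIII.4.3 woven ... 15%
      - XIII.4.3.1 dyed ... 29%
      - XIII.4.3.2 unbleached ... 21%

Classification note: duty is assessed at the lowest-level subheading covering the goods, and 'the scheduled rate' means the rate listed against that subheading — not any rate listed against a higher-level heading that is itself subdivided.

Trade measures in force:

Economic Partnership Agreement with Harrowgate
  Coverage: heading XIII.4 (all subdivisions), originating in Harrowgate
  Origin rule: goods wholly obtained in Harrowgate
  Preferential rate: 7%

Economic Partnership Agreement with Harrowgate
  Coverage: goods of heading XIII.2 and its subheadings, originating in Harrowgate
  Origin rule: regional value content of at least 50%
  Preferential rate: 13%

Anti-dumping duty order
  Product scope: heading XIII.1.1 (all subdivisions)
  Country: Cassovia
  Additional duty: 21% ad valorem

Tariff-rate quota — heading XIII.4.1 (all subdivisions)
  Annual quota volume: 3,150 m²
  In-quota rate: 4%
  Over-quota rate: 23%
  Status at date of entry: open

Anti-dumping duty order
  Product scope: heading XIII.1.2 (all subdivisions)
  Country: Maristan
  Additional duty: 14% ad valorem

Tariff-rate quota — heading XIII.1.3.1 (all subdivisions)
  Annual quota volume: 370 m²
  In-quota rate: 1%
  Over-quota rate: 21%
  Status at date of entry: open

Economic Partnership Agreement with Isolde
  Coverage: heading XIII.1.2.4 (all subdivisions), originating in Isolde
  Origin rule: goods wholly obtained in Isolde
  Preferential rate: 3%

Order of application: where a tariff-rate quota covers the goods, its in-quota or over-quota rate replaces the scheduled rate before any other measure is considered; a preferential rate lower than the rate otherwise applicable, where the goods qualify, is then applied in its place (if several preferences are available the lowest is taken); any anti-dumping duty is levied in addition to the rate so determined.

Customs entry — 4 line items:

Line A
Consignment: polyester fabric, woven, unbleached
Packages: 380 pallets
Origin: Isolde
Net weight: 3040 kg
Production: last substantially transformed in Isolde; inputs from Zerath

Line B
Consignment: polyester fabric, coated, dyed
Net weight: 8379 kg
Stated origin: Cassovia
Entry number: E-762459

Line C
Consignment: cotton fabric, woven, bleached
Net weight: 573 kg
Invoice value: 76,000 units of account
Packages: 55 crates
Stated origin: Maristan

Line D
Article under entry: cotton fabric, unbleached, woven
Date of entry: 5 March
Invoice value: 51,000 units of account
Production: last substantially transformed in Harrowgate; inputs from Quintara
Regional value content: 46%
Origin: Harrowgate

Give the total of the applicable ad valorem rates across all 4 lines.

Line A: polyester → XIII.1; woven → XIII.1.2; unbleached → XIII.1.2.2. Scheduled 10%. Isolde agreement on XIII.1.2.4: XIII.1.2.2 not covered. → 10%.
Line B: polyester → XIII.1; coated → XIII.1.1; dyed → XIII.1.1.3. Scheduled 16%. anti-dumping (Cassovia, XIII.1.1): +21%; total 16% + 21% = 37%. → 37%.
Line C: cotton → XIII.2; woven → XIII.2.3; bleached → XIII.2.3.3. Scheduled 32%. No special measure applies. → 32%.
Line D: cotton → XIII.2; woven → XIII.2.3; unbleached → XIII.2.3.2. Scheduled 27%. Harrowgate agreement on XIII.4: XIII.2.3.2 not covered; Harrowgate agreement on XIII.2: RVC < 50%. → 27%.
Sum: 10% + 37% + 32% + 27% = 106%.

106%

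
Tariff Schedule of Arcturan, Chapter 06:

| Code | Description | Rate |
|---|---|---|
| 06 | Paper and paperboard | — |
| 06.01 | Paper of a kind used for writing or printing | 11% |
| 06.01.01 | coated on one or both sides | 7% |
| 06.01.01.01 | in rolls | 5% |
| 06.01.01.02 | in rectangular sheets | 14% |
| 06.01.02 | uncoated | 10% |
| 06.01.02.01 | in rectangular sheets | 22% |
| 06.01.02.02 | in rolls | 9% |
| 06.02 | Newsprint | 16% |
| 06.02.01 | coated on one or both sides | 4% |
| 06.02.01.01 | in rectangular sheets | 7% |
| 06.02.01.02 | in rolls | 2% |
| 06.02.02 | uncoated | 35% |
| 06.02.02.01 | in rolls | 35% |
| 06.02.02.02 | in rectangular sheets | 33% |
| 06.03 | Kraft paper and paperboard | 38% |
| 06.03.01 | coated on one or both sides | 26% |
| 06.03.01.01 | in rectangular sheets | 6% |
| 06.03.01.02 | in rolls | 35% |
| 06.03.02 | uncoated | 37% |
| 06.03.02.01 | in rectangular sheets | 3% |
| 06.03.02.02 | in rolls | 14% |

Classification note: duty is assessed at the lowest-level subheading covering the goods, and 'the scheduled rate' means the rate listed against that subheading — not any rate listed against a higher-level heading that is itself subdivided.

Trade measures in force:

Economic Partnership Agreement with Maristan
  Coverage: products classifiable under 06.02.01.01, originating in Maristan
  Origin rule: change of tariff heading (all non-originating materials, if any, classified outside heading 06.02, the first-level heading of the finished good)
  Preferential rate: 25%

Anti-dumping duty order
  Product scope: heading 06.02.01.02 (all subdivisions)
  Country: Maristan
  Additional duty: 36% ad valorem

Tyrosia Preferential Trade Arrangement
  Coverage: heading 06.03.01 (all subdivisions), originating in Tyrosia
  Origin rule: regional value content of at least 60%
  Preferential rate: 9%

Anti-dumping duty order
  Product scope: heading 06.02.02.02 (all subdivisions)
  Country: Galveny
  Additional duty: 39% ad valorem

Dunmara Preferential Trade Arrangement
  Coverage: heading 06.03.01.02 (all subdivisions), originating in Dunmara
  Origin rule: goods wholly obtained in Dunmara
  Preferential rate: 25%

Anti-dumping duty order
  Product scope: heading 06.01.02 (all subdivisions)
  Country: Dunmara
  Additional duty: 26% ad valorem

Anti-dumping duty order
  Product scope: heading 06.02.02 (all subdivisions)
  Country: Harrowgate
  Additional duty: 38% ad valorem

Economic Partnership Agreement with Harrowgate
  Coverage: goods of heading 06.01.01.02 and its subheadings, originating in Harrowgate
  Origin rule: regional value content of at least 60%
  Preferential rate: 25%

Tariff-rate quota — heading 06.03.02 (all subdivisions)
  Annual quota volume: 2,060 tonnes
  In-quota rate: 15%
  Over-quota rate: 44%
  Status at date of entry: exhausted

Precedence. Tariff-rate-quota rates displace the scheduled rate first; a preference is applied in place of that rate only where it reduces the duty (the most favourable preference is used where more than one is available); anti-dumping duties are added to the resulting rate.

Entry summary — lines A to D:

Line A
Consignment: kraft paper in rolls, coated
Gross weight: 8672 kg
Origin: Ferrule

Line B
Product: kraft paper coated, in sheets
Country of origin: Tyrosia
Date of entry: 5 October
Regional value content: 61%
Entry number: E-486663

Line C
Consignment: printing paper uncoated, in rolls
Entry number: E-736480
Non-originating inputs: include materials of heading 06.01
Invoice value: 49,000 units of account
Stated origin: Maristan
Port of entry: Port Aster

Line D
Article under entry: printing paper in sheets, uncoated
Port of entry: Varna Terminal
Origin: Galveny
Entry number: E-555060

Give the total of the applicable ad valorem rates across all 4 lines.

72%

Line A: kraft paper → 06.03; coated → 06.03.01; in rolls → 06.03.01.02. Scheduled 35%. No special measure applies. → 35%.
Line B: kraft paper → 06.03; coated → 06.03.01; in sheets → 06.03.01.01. Scheduled 6%. Tyrosia agreement on 06.03.01: RVC ≥ 60% → 9% available; preference 9% not lower than 6% → no reduction. → 6%.
Line C: printing paper → 06.01; uncoated → 06.01.02; in rolls → 06.01.02.02. Scheduled 9%. Maristan agreement on 06.02.01.01: 06.01.02.02 not covered. → 9%.
Line D: printing paper → 06.01; uncoated → 06.01.02; in sheets → 06.01.02.01. Scheduled 22%. No special measure applies. → 22%.
Sum: 35% + 6% + 9% + 22% = 72%.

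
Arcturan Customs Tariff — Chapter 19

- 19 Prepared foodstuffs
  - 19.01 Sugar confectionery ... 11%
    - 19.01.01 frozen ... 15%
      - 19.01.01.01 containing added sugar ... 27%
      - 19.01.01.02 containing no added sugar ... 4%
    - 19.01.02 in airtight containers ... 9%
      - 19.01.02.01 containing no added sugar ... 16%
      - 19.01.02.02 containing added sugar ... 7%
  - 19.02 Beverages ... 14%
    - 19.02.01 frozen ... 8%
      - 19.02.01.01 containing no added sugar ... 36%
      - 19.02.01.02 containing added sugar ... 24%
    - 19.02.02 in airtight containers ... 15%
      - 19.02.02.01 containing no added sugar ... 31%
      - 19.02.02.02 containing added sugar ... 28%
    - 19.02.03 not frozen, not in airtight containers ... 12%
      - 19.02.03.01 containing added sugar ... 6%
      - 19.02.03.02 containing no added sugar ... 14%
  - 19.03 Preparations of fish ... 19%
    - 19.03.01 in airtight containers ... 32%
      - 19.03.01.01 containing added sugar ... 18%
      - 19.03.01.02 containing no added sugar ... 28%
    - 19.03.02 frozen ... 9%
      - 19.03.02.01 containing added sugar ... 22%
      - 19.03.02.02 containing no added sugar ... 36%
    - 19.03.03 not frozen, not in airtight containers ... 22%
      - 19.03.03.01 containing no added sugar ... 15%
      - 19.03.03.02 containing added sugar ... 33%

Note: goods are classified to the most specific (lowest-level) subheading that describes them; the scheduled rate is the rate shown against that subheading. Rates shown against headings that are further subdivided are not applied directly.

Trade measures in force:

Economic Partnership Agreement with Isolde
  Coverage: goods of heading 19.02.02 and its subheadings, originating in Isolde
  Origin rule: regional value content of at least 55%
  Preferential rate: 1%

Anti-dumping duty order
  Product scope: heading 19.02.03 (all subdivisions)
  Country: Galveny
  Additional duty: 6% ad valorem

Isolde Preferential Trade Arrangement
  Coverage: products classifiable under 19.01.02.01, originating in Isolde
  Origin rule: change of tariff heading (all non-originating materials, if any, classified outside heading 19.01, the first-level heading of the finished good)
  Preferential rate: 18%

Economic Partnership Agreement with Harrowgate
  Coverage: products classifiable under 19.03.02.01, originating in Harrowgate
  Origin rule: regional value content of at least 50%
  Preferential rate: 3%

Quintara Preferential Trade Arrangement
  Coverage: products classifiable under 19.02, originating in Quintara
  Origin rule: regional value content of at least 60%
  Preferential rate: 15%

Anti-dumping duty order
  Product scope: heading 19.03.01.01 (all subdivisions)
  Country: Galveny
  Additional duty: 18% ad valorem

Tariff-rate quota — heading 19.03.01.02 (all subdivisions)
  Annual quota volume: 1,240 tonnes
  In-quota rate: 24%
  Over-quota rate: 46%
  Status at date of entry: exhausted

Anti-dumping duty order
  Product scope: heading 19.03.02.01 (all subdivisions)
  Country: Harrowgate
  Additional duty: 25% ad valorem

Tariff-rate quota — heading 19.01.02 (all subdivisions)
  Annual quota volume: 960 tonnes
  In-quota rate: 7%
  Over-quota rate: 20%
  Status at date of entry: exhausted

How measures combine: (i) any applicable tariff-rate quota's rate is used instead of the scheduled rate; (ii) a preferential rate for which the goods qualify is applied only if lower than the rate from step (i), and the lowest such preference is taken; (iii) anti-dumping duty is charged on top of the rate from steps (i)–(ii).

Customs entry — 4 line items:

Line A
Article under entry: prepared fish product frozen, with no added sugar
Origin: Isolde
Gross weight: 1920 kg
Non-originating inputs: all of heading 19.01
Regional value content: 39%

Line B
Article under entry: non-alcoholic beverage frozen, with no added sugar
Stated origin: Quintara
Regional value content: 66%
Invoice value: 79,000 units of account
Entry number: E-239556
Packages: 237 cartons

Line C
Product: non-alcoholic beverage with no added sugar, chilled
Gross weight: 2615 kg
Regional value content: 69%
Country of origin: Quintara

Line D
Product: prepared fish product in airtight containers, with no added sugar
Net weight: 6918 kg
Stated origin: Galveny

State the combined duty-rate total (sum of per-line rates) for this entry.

Line A: prepared fish product → 19.03; frozen → 19.03.02; with no added sugar → 19.03.02.02. Scheduled 36%. Isolde agreement on 19.02.02: 19.03.02.02 not covered; Isolde agreement on 19.01.02.01: 19.03.02.02 not covered. → 36%.
Line B: non-alcoholic beverage → 19.02; frozen → 19.02.01; with no added sugar → 19.02.01.01. Scheduled 36%. Quintara agreement on 19.02: RVC ≥ 60% → 15% available; preferential 15%. → 15%.
Line C: non-alcoholic beverage → 19.02; chilled → 19.02.03; with no added sugar → 19.02.03.02. Scheduled 14%. Quintara agreement on 19.02: RVC ≥ 60% → 15% available; preference 15% not lower than 14% → no reduction. → 14%.
Line D: prepared fish product → 19.03; in airtight containers → 19.03.01; with no added sugar → 19.03.01.02. Scheduled 28%. quota on 19.03.01.02 exhausted → over-quota 46%. → 46%.
Sum: 36% + 15% + 14% + 46% = 111%.

111%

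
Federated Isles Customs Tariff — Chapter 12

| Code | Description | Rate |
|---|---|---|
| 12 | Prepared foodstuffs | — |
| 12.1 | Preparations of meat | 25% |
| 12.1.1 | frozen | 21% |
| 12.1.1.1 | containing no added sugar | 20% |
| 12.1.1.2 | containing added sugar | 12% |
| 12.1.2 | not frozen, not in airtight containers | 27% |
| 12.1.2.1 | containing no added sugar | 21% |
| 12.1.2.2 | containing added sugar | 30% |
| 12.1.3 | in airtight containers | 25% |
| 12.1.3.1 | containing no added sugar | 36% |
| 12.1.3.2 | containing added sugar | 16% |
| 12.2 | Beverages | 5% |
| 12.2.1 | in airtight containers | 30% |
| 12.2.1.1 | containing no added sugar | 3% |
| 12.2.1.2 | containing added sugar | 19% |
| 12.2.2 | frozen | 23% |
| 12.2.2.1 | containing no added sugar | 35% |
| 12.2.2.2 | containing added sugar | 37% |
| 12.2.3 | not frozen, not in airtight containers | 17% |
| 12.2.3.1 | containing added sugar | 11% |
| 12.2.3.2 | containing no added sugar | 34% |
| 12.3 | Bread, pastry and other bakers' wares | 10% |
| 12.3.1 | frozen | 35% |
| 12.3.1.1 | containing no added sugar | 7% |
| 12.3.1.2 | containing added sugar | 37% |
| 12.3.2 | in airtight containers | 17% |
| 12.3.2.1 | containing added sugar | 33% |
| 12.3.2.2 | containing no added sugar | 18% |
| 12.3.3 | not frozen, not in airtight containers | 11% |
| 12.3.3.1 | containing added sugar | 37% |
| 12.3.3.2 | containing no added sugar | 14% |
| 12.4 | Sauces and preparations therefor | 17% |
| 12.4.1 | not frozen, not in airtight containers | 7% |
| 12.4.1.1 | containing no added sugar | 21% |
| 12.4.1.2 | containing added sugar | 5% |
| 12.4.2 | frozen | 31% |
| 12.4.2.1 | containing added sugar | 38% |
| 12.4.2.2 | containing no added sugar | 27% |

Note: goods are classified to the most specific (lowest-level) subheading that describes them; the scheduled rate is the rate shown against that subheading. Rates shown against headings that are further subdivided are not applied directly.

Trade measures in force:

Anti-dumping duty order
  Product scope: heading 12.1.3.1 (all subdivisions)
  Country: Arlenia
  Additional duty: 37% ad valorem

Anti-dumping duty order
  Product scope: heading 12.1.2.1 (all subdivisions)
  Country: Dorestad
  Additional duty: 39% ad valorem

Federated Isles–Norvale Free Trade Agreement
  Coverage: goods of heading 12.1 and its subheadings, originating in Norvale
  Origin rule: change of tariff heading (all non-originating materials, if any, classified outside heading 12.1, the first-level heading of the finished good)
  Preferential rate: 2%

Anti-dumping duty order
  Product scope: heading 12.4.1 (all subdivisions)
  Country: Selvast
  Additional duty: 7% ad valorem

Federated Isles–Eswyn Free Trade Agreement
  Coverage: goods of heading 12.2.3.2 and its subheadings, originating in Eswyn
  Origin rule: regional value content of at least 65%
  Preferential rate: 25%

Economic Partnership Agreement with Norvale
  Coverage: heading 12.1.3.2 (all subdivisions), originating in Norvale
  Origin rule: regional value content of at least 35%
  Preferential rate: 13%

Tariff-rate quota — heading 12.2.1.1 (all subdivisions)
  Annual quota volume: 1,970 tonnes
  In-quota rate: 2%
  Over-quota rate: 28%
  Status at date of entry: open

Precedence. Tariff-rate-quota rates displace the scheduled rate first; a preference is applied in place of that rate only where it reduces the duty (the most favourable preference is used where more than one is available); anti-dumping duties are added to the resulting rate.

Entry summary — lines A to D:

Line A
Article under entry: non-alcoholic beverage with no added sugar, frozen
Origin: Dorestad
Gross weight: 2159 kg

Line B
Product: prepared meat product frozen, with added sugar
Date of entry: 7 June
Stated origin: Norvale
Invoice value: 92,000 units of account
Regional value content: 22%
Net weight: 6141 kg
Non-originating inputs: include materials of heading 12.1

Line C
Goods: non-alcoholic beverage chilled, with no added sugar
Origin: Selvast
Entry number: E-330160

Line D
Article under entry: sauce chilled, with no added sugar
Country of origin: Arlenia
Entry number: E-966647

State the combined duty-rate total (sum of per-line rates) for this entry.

102%

Line A: non-alcoholic beverage → 12.2; frozen → 12.2.2; with no added sugar → 12.2.2.1. Scheduled 35%. No special measure applies. → 35%.
Line B: prepared meat product → 12.1; frozen → 12.1.1; with added sugar → 12.1.1.2. Scheduled 12%. Norvale agreement on 12.1: CTH not met; Norvale agreement on 12.1.3.2: 12.1.1.2 not covered. → 12%.
Line C: non-alcoholic beverage → 12.2; chilled → 12.2.3; with no added sugar → 12.2.3.2. Scheduled 34%. No special measure applies. → 34%.
Line D: sauce → 12.4; chilled → 12.4.1; with no added sugar → 12.4.1.1. Scheduled 21%. No special measure applies. → 21%.
Sum: 35% + 12% + 34% + 21% = 102%.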